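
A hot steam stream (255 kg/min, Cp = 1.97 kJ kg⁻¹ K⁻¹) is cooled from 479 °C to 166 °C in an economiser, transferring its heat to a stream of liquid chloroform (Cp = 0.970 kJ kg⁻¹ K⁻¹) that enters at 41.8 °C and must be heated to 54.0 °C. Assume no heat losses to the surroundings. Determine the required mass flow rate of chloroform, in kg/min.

ṁ_c = 13300 kg/min

Heat released by hot stream: Q = 255 × 1.97 × (479 − 166) = 157240 kJ/min
Energy balance on cold side (adiabatic exchanger): Q = ṁ_c·Cp_c·(T_c,out − T_c,in)
ṁ_c = 157240 / [0.970 × (54.0 − 41.8)] = 13287 kg/min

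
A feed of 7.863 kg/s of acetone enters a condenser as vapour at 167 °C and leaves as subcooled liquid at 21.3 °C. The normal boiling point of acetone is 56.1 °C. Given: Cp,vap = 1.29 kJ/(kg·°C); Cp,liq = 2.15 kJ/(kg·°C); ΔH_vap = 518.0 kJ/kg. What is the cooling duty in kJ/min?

Q_c = 347000 kJ/min

vapour 167→56.1 °C: -143.06 kJ/kg
condensation at 56.1 °C: -518 kJ/kg
liquid 56.1→21.3 °C: -74.82 kJ/kg
Δh = -143.06 + -518 + -74.82 = -735.88 kJ/kg
Q = ṁ·Δh = 7.863 kg/s × -735.88 kJ/kg = -5786.2 kJ/s
|Q| = 5786.2 kW = 347170 kJ/min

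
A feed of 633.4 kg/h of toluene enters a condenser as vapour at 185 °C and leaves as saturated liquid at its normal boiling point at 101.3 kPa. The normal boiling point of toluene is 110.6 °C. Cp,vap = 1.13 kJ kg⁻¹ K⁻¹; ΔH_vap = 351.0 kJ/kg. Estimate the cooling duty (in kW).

vapour 185→110.6 °C: -84.072 kJ/kg
condensation at 110.6 °C: -351 kJ/kg
Δh = -84.072 + -351 = -435.07 kJ/kg
Q = ṁ·Δh = 633.4 kg/h × -435.07 kJ/kg = -275570 kJ/h
|Q| = 76.549 kW

Q_c = 76.5 kW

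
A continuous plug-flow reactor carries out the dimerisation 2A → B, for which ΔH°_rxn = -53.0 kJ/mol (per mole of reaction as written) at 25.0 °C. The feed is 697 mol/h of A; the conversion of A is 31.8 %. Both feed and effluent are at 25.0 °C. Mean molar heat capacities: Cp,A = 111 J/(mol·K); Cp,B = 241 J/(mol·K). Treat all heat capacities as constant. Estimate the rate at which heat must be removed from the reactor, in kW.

Q_out = 1.63 kW

Extent of reaction ξ = 0.318 × 697 / 2 = 110.82 mol/h
Reaction term: ξ·ΔH°_rxn = 110.82 × -53.0 = -5873.6 kJ/h
Q = ΔH = -5873.6 kJ/h = -1.6316 kW
Heat removed = 1.6316 kW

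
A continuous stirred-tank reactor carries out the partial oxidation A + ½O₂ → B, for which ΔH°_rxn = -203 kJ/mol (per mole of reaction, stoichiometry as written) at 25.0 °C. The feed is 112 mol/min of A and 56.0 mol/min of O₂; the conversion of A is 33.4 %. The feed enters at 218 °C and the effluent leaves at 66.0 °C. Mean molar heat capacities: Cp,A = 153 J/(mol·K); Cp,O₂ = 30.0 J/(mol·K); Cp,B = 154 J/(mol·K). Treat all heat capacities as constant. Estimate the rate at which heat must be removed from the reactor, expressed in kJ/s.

Q_out = 175 kJ/s

Extent of reaction ξ = 0.334 × 112 = 37.408 mol/min
Reaction term: ξ·ΔH°_rxn = 37.408 × -203 = -7593.8 kJ/min
Sensible, feed 218→25 °C: -3631.5 kJ/min
Outlet flows (mol/min): A 74.592, O₂ 37.296, B 37.408
Sensible, products 25→66.0 °C: 749.98 kJ/min
Q = ΔH = -10475 kJ/min = -174.59 kW
Heat removed = 174.59 kJ/s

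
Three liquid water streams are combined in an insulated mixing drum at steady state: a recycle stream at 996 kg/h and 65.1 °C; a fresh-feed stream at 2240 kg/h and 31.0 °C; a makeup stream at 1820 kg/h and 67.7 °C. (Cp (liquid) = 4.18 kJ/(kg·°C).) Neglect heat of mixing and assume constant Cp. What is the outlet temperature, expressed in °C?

Adiabatic, steady state ⇒ Σ ṁᵢCp,ᵢ(T_out − Tᵢ) = 0
T_out = Σ ṁᵢCp,ᵢTᵢ / Σ ṁᵢCp,ᵢ
      = 1.0763e+06 / 21134 = 50.928 °C

T_out = 50.9 °C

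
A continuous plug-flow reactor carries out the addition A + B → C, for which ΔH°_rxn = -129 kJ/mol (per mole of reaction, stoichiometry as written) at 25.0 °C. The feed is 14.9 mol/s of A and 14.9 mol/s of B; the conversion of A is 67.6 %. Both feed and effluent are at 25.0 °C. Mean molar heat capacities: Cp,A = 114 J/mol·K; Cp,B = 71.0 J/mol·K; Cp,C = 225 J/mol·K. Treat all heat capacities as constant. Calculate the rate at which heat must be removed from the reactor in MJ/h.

Q_out = 4680 MJ/h

Extent of reaction ξ = 0.676 × 14.9 = 10.072 mol/s
Reaction term: ξ·ΔH°_rxn = 10.072 × -129 = -1299.3 kJ/s
Q = ΔH = -1299.3 kJ/s = -1299.3 kW
Heat removed = 4677.6 MJ/h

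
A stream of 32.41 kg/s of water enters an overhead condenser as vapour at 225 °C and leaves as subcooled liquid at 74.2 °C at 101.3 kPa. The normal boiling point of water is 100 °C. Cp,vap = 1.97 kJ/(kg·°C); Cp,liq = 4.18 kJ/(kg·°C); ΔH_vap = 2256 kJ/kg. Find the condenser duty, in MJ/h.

vapour 225→100 °C: -246.25 kJ/kg
condensation at 100 °C: -2256 kJ/kg
liquid 100→74.2 °C: -107.84 kJ/kg
Δh = -246.25 + -2256 + -107.84 = -2610.1 kJ/kg
Q = ṁ·Δh = 32.41 kg/s × -2610.1 kJ/kg = -84593 kJ/s
|Q| = 84593 kW = 304540 MJ/h

Q_c = 305000 MJ/h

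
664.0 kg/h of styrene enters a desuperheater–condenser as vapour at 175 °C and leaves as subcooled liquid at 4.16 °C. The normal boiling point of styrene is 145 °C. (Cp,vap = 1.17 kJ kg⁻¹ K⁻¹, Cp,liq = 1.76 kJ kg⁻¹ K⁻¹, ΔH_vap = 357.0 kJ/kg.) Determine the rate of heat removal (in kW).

vapour 175→145 °C: -35.1 kJ/kg
condensation at 145 °C: -357 kJ/kg
liquid 145→4.16 °C: -247.88 kJ/kg
Δh = -35.1 + -357 + -247.88 = -639.98 kJ/kg
Q = ṁ·Δh = 664.0 kg/h × -639.98 kJ/kg = -424950 kJ/h
|Q| = 118.04 kW

Q_c = 118 kW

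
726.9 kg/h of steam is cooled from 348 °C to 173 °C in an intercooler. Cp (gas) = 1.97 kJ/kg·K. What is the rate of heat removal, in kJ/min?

Q = ṁ·Cp·ΔT = 726.9 × 1.97 × (173 − 348) = -250600 kJ/h
Converting: 250600 / 3600 s = 69.611 kW
Cooling duty = 4176.6 kJ/min

Q_c = 4180 kJ/min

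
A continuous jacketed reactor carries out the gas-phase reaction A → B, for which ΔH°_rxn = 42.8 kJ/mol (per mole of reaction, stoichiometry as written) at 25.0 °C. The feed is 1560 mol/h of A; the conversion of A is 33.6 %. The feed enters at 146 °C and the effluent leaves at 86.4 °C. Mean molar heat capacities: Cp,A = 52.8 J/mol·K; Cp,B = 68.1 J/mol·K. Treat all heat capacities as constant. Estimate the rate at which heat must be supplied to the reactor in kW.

Extent of reaction ξ = 0.336 × 1560 = 524.16 mol/h
Reaction term: ξ·ΔH°_rxn = 524.16 × 42.8 = 22434 kJ/h
Sensible, feed 146→25 °C: -9966.5 kJ/h
Outlet flows (mol/h): A 1035.8, B 524.16
Sensible, products 25→86.4 °C: 5549.8 kJ/h
Q = ΔH = 18017 kJ/h = 5.0048 kW
Heat supplied = 5.0048 kW

Q_in = 5.00 kW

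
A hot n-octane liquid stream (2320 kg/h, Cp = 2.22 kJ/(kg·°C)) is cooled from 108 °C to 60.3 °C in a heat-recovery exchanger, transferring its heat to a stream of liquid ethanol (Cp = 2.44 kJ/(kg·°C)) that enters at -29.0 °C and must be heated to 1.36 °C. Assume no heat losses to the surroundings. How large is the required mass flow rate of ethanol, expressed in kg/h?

ṁ_c = 3320 kg/h

Heat released by hot stream: Q = 2320 × 2.22 × (108 − 60.3) = 245670 kJ/h
Energy balance on cold side (adiabatic exchanger): Q = ṁ_c·Cp_c·(T_c,out − T_c,in)
ṁ_c = 245670 / [2.44 × (1.36 − -29.0)] = 3316.4 kg/h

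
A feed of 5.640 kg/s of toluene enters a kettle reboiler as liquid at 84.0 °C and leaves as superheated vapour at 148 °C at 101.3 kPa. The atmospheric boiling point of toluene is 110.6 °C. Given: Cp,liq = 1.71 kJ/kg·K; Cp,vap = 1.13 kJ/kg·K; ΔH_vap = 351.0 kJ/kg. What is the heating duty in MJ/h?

Q = 8910 MJ/h

liquid 84.0→110.6 °C: 45.486 kJ/kg
vaporisation at 110.6 °C: 351 kJ/kg
vapour 110.6→148 °C: 42.262 kJ/kg
Δh = 45.486 + 351 + 42.262 = 438.75 kJ/kg
Q = ṁ·Δh = 5.640 kg/s × 438.75 kJ/kg = 2474.5 kJ/s
|Q| = 2474.5 kW = 8908.3 MJ/h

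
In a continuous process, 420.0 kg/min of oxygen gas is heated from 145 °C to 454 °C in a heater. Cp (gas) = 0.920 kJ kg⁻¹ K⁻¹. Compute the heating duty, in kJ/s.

Q = 1990 kJ/s

Q = ṁ·Cp·ΔT = 420.0 × 0.920 × (454 − 145) = 119400 kJ/min
Converting: 119400 / 60 s = 1990 kW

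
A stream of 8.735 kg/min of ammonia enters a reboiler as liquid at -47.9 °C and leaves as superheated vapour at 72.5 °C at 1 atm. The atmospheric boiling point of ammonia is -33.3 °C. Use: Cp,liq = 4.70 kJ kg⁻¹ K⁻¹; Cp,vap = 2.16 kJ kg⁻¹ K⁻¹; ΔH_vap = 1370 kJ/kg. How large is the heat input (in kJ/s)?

liquid -47.9→-33.3 °C: 68.62 kJ/kg
vaporisation at -33.3 °C: 1370 kJ/kg
vapour -33.3→72.5 °C: 228.53 kJ/kg
Δh = 68.62 + 1370 + 228.53 = 1667.1 kJ/kg
Q = ṁ·Δh = 8.735 kg/min × 1667.1 kJ/kg = 14563 kJ/min
|Q| = 242.71 kW

Q = 243 kJ/s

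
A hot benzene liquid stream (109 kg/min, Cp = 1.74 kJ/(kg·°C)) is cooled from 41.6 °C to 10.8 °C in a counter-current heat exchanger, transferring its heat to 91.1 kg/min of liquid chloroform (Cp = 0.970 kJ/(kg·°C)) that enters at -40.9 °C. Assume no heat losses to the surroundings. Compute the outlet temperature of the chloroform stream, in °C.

T_c,out = 25.2 °C

Heat released by hot stream: Q = 109 × 1.74 × (41.6 − 10.8) = 5841.5 kJ/min
Energy balance on cold side (adiabatic exchanger): Q = ṁ_c·Cp_c·(T_c,out − T_c,in)
T_c,out = -40.9 + 5841.5/(91.1 × 0.970) = 25.205 °C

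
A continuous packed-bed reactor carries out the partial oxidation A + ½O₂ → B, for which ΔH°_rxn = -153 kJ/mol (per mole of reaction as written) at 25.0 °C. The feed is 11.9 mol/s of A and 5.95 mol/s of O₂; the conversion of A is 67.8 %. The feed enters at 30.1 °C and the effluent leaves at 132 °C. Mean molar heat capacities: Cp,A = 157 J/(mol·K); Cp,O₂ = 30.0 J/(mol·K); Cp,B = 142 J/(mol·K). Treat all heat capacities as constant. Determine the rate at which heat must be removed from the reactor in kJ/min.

Q_out = 63100 kJ/min

Extent of reaction ξ = 0.678 × 11.9 = 8.0682 mol/s
Reaction term: ξ·ΔH°_rxn = 8.0682 × -153 = -1234.4 kJ/s
Sensible, feed 30.1→25 °C: -10.439 kJ/s
Outlet flows (mol/s): A 3.8318, O₂ 1.9159, B 8.0682
Sensible, products 25→132 °C: 193.11 kJ/s
Q = ΔH = -1051.8 kJ/s = -1051.8 kW
Heat removed = 63106 kJ/min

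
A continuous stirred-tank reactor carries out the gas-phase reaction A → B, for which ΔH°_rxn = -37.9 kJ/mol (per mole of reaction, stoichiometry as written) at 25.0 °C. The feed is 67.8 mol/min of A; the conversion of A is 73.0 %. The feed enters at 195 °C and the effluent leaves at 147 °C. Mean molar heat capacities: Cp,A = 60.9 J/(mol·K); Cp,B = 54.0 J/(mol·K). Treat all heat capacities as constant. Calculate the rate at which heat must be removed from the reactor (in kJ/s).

Extent of reaction ξ = 0.730 × 67.8 = 49.494 mol/min
Reaction term: ξ·ΔH°_rxn = 49.494 × -37.9 = -1875.8 kJ/min
Sensible, feed 195→25 °C: -701.93 kJ/min
Outlet flows (mol/min): A 18.306, B 49.494
Sensible, products 25→147 °C: 462.08 kJ/min
Q = ΔH = -2115.7 kJ/min = -35.261 kW
Heat removed = 35.261 kJ/s

Q_out = 35.3 kJ/s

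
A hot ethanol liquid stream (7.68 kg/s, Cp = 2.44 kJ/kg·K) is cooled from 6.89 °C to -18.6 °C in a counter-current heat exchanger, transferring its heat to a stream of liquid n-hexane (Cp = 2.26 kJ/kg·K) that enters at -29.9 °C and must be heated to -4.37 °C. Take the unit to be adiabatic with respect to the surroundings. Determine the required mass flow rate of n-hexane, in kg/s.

ṁ_c = 8.28 kg/s

Heat released by hot stream: Q = 7.68 × 2.44 × (6.89 − -18.6) = 477.66 kJ/s
Energy balance on cold side (adiabatic exchanger): Q = ṁ_c·Cp_c·(T_c,out − T_c,in)
ṁ_c = 477.66 / [2.26 × (-4.37 − -29.9)] = 8.2787 kg/s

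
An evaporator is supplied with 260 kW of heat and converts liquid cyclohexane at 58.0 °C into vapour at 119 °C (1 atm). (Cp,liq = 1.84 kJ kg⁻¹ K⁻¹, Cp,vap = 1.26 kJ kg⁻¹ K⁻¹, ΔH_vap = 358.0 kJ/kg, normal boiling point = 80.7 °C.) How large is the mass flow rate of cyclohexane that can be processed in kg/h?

ṁ = 2090 kg/h

Δh = 1.84×(80.7−58.0) + 358.0 + 1.26×(119−80.7) = 448.03 kJ/kg
Q = 260 kW = 260 kJ/s = 936000 kJ/h
ṁ = Q/Δh = 936000 / 448.03 = 2089.2 kg/h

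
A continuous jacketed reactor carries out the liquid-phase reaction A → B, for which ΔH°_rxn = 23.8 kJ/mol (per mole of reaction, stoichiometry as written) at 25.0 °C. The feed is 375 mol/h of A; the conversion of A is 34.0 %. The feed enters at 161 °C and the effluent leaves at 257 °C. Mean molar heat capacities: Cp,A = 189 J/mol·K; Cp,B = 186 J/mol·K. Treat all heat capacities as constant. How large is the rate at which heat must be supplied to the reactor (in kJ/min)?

Q_in = 162 kJ/min

Extent of reaction ξ = 0.340 × 375 = 127.5 mol/h
Reaction term: ξ·ΔH°_rxn = 127.5 × 23.8 = 3034.5 kJ/h
Sensible, feed 161→25 °C: -9639 kJ/h
Outlet flows (mol/h): A 247.5, B 127.5
Sensible, products 25→257 °C: 16354 kJ/h
Q = ΔH = 9749.8 kJ/h = 2.7083 kW
Heat supplied = 162.5 kJ/min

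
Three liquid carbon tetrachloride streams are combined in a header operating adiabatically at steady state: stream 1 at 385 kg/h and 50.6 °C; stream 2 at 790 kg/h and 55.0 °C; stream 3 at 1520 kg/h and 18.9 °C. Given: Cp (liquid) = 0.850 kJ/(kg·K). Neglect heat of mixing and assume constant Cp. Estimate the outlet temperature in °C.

No heat crosses the boundary, so H_out = H_in.
T_out = Σ ṁᵢCp,ᵢTᵢ / Σ ṁᵢCp,ᵢ
      = 77910 / 2290.8 = 34.011 °C

T_out = 34.0 °C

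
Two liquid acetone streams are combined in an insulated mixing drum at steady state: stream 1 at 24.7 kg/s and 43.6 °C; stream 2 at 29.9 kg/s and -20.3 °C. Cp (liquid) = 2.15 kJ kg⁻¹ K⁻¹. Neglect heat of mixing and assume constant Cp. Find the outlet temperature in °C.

Energy balance with Q = 0: Σ ṁᵢCp,ᵢ(T_out − Tᵢ) = 0
Σ ṁᵢCp,ᵢTᵢ = 24.7×2.15×43.6 + 29.9×2.15×-20.3 = 1010.4
Σ ṁᵢCp,ᵢ = 24.7×2.15 + 29.9×2.15 = 117.39
T_out = 1010.4 / 117.39 = 8.6071 °C

T_out = 8.61 °C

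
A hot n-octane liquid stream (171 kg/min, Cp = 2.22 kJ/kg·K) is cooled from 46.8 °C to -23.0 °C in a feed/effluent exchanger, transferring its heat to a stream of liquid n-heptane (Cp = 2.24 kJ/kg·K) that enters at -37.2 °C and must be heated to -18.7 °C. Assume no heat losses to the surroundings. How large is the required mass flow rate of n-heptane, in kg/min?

Heat released by hot stream: Q = 171 × 2.22 × (46.8 − -23.0) = 26497 kJ/min
Energy balance on cold side (adiabatic exchanger): Q = ṁ_c·Cp_c·(T_c,out − T_c,in)
ṁ_c = 26497 / [2.24 × (-18.7 − -37.2)] = 639.42 kg/min

ṁ_c = 639 kg/min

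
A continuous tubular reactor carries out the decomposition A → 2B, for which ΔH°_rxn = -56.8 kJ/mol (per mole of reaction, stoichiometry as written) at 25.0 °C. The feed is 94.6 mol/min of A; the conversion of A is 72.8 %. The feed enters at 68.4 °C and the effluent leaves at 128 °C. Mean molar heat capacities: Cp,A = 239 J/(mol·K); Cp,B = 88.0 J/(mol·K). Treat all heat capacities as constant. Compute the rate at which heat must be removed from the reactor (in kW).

Extent of reaction ξ = 0.728 × 94.6 = 68.869 mol/min
Reaction term: ξ·ΔH°_rxn = 68.869 × -56.8 = -3911.7 kJ/min
Sensible, feed 68.4→25 °C: -981.25 kJ/min
Outlet flows (mol/min): A 25.731, B 137.74
Sensible, products 25→128 °C: 1881.9 kJ/min
Q = ΔH = -3011.1 kJ/min = -50.185 kW
Heat removed = 50.185 kW

Q_out = 50.2 kW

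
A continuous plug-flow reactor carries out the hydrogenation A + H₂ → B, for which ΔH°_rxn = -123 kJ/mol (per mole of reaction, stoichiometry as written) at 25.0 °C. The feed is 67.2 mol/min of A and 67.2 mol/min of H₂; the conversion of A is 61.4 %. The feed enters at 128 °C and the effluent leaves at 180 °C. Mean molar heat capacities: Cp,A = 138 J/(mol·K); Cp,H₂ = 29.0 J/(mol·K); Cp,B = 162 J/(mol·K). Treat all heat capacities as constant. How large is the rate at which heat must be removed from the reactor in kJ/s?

Q_out = 75.4 kJ/s

Extent of reaction ξ = 0.614 × 67.2 = 41.261 mol/min
Reaction term: ξ·ΔH°_rxn = 41.261 × -123 = -5075.1 kJ/min
Sensible, feed 128→25 °C: -1155.9 kJ/min
Outlet flows (mol/min): A 25.939, H₂ 25.939, B 41.261
Sensible, products 25→180 °C: 1707.5 kJ/min
Q = ΔH = -4523.5 kJ/min = -75.392 kW
Heat removed = 75.392 kJ/s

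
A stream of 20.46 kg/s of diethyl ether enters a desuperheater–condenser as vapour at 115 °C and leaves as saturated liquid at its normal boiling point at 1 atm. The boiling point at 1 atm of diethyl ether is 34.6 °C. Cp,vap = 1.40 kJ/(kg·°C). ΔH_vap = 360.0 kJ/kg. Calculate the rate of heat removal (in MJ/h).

vapour 115→34.6 °C: -112.56 kJ/kg
condensation at 34.6 °C: -360 kJ/kg
Δh = -112.56 + -360 = -472.56 kJ/kg
Q = ṁ·Δh = 20.46 kg/s × -472.56 kJ/kg = -9668.6 kJ/s
|Q| = 9668.6 kW = 34807 MJ/h

Q_c = 34800 MJ/h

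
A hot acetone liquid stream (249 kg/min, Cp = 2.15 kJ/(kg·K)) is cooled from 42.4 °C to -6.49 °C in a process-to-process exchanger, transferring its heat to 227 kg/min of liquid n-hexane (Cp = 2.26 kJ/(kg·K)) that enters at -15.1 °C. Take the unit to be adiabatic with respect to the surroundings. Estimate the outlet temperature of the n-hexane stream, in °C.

Heat released by hot stream: Q = 249 × 2.15 × (42.4 − -6.49) = 26173 kJ/min
Energy balance on cold side (adiabatic exchanger): Q = ṁ_c·Cp_c·(T_c,out − T_c,in)
T_c,out = -15.1 + 26173/(227 × 2.26) = 35.918 °C

T_c,out = 35.9 °C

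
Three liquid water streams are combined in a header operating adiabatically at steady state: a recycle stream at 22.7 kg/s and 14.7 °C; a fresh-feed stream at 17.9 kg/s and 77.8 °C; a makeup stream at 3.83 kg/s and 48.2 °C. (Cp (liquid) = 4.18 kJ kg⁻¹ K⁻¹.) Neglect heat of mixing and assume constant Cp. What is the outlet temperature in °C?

Energy balance with Q = 0: Σ ṁᵢCp,ᵢ(T_out − Tᵢ) = 0
Σ ṁᵢCp,ᵢTᵢ = 22.7×4.18×14.7 + 17.9×4.18×77.8 + 3.83×4.18×48.2 = 7987.6
Σ ṁᵢCp,ᵢ = 22.7×4.18 + 17.9×4.18 + 3.83×4.18 = 185.72
T_out = 7987.6 / 185.72 = 43.01 °C

T_out = 43.0 °C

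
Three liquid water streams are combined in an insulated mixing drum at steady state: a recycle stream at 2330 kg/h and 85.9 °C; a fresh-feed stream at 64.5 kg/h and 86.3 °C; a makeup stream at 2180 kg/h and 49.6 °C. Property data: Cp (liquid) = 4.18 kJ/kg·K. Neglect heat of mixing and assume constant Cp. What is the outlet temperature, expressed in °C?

Adiabatic, steady state ⇒ Σ ṁᵢCp,ᵢ(T_out − Tᵢ) = 0
T_out = Σ ṁᵢCp,ᵢTᵢ / Σ ṁᵢCp,ᵢ
      = 1.3119e+06 / 19121 = 68.607 °C

T_out = 68.6 °C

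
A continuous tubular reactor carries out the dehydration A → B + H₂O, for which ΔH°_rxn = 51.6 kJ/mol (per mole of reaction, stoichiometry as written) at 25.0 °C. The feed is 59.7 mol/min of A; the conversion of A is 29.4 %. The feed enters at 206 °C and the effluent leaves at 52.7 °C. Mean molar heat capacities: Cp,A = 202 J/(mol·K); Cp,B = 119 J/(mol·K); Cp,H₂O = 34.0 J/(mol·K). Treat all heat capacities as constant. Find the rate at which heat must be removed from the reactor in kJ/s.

Q_out = 16.1 kJ/s

Extent of reaction ξ = 0.294 × 59.7 = 17.552 mol/min
Reaction term: ξ·ΔH°_rxn = 17.552 × 51.6 = 905.67 kJ/min
Sensible, feed 206→25 °C: -2182.8 kJ/min
Outlet flows (mol/min): A 42.148, B 17.552, H₂O 17.552
Sensible, products 25→52.7 °C: 310.22 kJ/min
Q = ΔH = -966.86 kJ/min = -16.114 kW
Heat removed = 16.114 kJ/s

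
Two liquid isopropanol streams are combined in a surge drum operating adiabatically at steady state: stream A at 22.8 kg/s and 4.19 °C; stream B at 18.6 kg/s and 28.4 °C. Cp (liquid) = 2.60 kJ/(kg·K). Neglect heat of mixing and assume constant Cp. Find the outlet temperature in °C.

Energy balance with Q = 0: Σ ṁᵢCp,ᵢ(T_out − Tᵢ) = 0
T_out = Σ ṁᵢCp,ᵢTᵢ / Σ ṁᵢCp,ᵢ
      = 1621.8 / 107.64 = 15.067 °C

T_out = 15.1 °C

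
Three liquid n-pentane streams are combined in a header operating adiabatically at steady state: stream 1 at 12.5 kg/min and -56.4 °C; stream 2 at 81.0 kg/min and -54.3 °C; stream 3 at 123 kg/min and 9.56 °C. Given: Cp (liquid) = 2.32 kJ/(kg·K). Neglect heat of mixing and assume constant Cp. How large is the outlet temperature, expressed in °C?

Adiabatic, steady state ⇒ Σ ṁᵢCp,ᵢ(T_out − Tᵢ) = 0
Σ ṁᵢCp,ᵢTᵢ = 12.5×2.32×-56.4 + 81.0×2.32×-54.3 + 123×2.32×9.56 = -9111.6
Σ ṁᵢCp,ᵢ = 12.5×2.32 + 81.0×2.32 + 123×2.32 = 502.28
T_out = -9111.6 / 502.28 = -18.141 °C

T_out = -18.1 °C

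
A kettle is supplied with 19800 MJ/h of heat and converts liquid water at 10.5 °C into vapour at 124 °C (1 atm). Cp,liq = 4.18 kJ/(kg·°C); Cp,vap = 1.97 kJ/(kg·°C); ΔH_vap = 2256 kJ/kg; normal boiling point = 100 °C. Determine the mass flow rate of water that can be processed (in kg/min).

Δh = 4.18×(100−10.5) + 2256 + 1.97×(124−100) = 2677.4 kJ/kg
Q = 19800 MJ/h = 5500 kJ/s = 330000 kJ/min
ṁ = Q/Δh = 330000 / 2677.4 = 123.25 kg/min

ṁ = 123 kg/min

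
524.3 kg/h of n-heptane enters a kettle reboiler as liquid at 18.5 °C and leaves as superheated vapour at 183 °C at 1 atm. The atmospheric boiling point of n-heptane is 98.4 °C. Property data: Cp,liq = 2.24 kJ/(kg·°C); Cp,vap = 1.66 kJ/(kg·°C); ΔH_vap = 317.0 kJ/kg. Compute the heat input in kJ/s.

Q = 92.7 kJ/s

liquid 18.5→98.4 °C: 178.98 kJ/kg
vaporisation at 98.4 °C: 317 kJ/kg
vapour 98.4→183 °C: 140.44 kJ/kg
Δh = 178.98 + 317 + 140.44 = 636.41 kJ/kg
Q = ṁ·Δh = 524.3 kg/h × 636.41 kJ/kg = 333670 kJ/h
|Q| = 92.686 kW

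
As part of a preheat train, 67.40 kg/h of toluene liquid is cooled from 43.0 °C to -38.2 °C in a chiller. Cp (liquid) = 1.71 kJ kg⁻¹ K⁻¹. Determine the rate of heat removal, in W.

Q_c = 2600 W

Q = ṁ·Cp·ΔT = 67.40 × 1.71 × (-38.2 − 43.0) = -9358.6 kJ/h
Converting: 9358.6 / 3600 s = 2.5996 kW
Cooling duty = 2599.6 W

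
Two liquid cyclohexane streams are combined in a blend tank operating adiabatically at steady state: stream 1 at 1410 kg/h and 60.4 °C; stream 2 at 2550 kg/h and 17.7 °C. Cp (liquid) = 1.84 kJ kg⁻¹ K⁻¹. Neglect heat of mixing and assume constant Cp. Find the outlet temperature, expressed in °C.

T_out = 32.9 °C

No heat crosses the boundary, so H_out = H_in.
Σ ṁᵢCp,ᵢTᵢ = 1410×1.84×60.4 + 2550×1.84×17.7 = 239750
Σ ṁᵢCp,ᵢ = 1410×1.84 + 2550×1.84 = 7286.4
T_out = 239750 / 7286.4 = 32.904 °C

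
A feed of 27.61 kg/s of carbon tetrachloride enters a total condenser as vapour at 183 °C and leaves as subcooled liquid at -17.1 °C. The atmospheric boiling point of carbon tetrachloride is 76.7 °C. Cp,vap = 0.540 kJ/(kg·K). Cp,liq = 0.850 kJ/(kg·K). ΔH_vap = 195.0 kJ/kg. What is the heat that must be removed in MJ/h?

Q_c = 33000 MJ/h

vapour 183→76.7 °C: -57.402 kJ/kg
condensation at 76.7 °C: -195 kJ/kg
liquid 76.7→-17.1 °C: -79.73 kJ/kg
Δh = -57.402 + -195 + -79.73 = -332.13 kJ/kg
Q = ṁ·Δh = 27.61 kg/s × -332.13 kJ/kg = -9170.2 kJ/s
|Q| = 9170.2 kW = 33013 MJ/h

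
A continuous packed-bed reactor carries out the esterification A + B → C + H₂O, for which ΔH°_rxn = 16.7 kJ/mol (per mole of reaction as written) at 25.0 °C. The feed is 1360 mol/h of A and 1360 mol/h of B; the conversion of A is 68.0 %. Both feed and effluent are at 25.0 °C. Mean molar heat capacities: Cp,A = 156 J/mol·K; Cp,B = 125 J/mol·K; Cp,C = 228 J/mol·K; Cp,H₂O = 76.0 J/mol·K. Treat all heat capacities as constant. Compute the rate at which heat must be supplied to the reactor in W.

Extent of reaction ξ = 0.680 × 1360 = 924.8 mol/h
Reaction term: ξ·ΔH°_rxn = 924.8 × 16.7 = 15444 kJ/h
Q = ΔH = 15444 kJ/h = 4.29 kW
Heat supplied = 4290 W

Q_in = 4290 W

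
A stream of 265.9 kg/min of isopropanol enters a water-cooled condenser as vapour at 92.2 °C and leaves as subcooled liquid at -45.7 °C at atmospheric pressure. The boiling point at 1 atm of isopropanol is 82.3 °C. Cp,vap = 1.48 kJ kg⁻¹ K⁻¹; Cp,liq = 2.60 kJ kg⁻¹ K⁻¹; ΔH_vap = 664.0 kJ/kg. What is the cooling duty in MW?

vapour 92.2→82.3 °C: -14.652 kJ/kg
condensation at 82.3 °C: -664 kJ/kg
liquid 82.3→-45.7 °C: -332.8 kJ/kg
Δh = -14.652 + -664 + -332.8 = -1011.5 kJ/kg
Q = ṁ·Δh = 265.9 kg/min × -1011.5 kJ/kg = -268950 kJ/min
|Q| = 4482.4 kW = 4.4824 MW

Q_c = 4.48 MW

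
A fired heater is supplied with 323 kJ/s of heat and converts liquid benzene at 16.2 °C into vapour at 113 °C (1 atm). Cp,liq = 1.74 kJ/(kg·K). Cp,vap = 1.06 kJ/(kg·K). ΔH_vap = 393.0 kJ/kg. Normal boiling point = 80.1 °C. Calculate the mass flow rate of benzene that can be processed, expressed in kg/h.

ṁ = 2160 kg/h

Δh = 1.74×(80.1−16.2) + 393.0 + 1.06×(113−80.1) = 539.06 kJ/kg
Q = 323 kJ/s = 323 kJ/s = 1.1628e+06 kJ/h
ṁ = Q/Δh = 1.1628e+06 / 539.06 = 2157.1 kg/h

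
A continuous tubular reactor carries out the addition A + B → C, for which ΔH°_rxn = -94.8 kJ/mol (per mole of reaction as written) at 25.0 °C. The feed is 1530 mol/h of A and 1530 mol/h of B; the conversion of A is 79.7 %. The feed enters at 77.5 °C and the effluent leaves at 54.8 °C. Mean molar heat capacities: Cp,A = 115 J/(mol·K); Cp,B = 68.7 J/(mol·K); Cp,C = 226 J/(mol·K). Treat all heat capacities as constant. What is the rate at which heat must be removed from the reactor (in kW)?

Q_out = 33.5 kW

Extent of reaction ξ = 0.797 × 1530 = 1219.4 mol/h
Reaction term: ξ·ΔH°_rxn = 1219.4 × -94.8 = -115600 kJ/h
Sensible, feed 77.5→25 °C: -14756 kJ/h
Outlet flows (mol/h): A 310.59, B 310.59, C 1219.4
Sensible, products 25→54.8 °C: 9912.7 kJ/h
Q = ΔH = -120440 kJ/h = -33.456 kW
Heat removed = 33.456 kW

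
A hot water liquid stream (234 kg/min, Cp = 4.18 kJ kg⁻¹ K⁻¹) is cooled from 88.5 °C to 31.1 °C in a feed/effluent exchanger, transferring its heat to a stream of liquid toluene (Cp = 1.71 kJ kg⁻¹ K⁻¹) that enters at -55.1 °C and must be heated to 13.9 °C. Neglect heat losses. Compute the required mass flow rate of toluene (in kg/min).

ṁ_c = 476 kg/min

Heat released by hot stream: Q = 234 × 4.18 × (88.5 − 31.1) = 56144 kJ/min
Energy balance on cold side (adiabatic exchanger): Q = ṁ_c·Cp_c·(T_c,out − T_c,in)
ṁ_c = 56144 / [1.71 × (13.9 − -55.1)] = 475.84 kg/min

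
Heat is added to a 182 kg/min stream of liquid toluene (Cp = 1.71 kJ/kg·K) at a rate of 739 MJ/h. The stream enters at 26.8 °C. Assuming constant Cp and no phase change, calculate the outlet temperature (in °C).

Q = 739 MJ/h = 12317 kJ/min
ΔT = Q/(ṁ·Cp) = 12317/(182×1.71) = 39.575 K
T_out = 26.8 + 39.575 = 66.375 °C

T_out = 66.4 °C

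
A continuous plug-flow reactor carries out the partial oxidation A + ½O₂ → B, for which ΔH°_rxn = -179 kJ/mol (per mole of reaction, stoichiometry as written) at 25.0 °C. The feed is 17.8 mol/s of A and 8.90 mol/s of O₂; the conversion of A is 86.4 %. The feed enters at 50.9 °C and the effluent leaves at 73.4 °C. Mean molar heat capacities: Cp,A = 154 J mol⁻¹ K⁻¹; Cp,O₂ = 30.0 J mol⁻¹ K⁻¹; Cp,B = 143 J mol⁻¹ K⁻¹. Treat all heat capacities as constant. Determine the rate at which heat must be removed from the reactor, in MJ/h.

Extent of reaction ξ = 0.864 × 17.8 = 15.379 mol/s
Reaction term: ξ·ΔH°_rxn = 15.379 × -179 = -2752.9 kJ/s
Sensible, feed 50.9→25 °C: -77.912 kJ/s
Outlet flows (mol/s): A 2.4208, O₂ 1.2104, B 15.379
Sensible, products 25→73.4 °C: 126.24 kJ/s
Q = ΔH = -2704.5 kJ/s = -2704.5 kW
Heat removed = 9736.4 MJ/h

Q_out = 9740 MJ/h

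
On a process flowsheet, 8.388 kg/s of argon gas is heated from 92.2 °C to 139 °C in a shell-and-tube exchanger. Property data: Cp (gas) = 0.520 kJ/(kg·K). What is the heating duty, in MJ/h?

Q = 735 MJ/h

Q = ṁ·Cp·ΔT = 8.388 × 0.520 × (139 − 92.2) = 204.13 kJ/s
Heating duty = 734.87 MJ/h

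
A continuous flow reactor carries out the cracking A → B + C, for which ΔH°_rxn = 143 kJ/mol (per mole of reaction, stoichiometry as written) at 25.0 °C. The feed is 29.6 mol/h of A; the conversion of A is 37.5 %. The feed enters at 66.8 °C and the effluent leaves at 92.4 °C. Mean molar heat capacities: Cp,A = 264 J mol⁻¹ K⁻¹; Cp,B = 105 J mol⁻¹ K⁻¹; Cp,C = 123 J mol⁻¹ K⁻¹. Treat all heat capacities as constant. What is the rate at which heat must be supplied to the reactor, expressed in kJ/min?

Extent of reaction ξ = 0.375 × 29.6 = 11.1 mol/h
Reaction term: ξ·ΔH°_rxn = 11.1 × 143 = 1587.3 kJ/h
Sensible, feed 66.8→25 °C: -326.64 kJ/h
Outlet flows (mol/h): A 18.5, B 11.1, C 11.1
Sensible, products 25→92.4 °C: 499.76 kJ/h
Q = ΔH = 1760.4 kJ/h = 0.489 kW
Heat supplied = 29.34 kJ/min

Q_in = 29.3 kJ/min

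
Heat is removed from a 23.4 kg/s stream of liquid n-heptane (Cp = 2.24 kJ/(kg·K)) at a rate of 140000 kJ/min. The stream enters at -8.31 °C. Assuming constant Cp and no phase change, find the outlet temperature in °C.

T_out = -52.8 °C

Q = 140000 kJ/min = 2333.3 kJ/s
ΔT = Q/(ṁ·Cp) = 2333.3/(23.4×2.24) = 44.516 K
T_out = -8.31 − 44.516 = -52.826 °C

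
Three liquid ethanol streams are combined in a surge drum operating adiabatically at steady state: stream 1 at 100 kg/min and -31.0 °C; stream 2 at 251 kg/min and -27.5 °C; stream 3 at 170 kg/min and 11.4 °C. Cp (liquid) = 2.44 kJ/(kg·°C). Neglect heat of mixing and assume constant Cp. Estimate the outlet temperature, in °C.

T_out = -15.5 °C

No heat crosses the boundary, so H_out = H_in.
Σ ṁᵢCp,ᵢTᵢ = 100×2.44×-31.0 + 251×2.44×-27.5 + 170×2.44×11.4 = -19677
Σ ṁᵢCp,ᵢ = 100×2.44 + 251×2.44 + 170×2.44 = 1271.2
T_out = -19677 / 1271.2 = -15.479 °C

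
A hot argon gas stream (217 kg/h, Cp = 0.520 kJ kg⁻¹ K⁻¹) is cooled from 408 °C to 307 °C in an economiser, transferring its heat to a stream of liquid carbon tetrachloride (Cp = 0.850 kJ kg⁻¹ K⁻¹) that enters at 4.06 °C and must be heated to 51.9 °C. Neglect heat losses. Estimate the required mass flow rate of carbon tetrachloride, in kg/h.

Heat released by hot stream: Q = 217 × 0.520 × (408 − 307) = 11397 kJ/h
Energy balance on cold side (adiabatic exchanger): Q = ṁ_c·Cp_c·(T_c,out − T_c,in)
ṁ_c = 11397 / [0.850 × (51.9 − 4.06)] = 280.27 kg/h

ṁ_c = 280 kg/h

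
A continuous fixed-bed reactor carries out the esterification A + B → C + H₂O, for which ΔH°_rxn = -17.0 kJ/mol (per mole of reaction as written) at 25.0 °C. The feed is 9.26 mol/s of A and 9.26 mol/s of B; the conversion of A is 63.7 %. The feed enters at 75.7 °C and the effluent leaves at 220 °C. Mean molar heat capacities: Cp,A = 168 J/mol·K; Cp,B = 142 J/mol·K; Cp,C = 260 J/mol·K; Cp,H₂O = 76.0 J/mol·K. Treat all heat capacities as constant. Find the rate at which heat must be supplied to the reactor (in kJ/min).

Extent of reaction ξ = 0.637 × 9.26 = 5.8986 mol/s
Reaction term: ξ·ΔH°_rxn = 5.8986 × -17.0 = -100.28 kJ/s
Sensible, feed 75.7→25 °C: -145.54 kJ/s
Outlet flows (mol/s): A 3.3614, B 3.3614, C 5.8986, H₂O 5.8986
Sensible, products 25→220 °C: 589.67 kJ/s
Q = ΔH = 343.86 kJ/s = 343.86 kW
Heat supplied = 20631 kJ/min

Q_in = 20600 kJ/min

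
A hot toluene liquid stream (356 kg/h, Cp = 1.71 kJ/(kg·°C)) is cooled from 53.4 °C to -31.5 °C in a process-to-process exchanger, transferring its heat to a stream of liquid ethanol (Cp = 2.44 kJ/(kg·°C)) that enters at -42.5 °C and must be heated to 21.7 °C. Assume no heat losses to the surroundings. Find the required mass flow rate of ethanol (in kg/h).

Heat released by hot stream: Q = 356 × 1.71 × (53.4 − -31.5) = 51684 kJ/h
Energy balance on cold side (adiabatic exchanger): Q = ṁ_c·Cp_c·(T_c,out − T_c,in)
ṁ_c = 51684 / [2.44 × (21.7 − -42.5)] = 329.94 kg/h

ṁ_c = 330 kg/h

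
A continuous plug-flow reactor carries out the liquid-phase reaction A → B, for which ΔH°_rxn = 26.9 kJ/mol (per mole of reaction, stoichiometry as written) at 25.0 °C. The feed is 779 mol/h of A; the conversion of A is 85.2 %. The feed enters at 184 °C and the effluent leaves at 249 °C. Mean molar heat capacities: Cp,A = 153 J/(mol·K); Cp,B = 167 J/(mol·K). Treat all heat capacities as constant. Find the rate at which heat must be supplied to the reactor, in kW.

Q_in = 7.69 kW

Extent of reaction ξ = 0.852 × 779 = 663.71 mol/h
Reaction term: ξ·ΔH°_rxn = 663.71 × 26.9 = 17854 kJ/h
Sensible, feed 184→25 °C: -18951 kJ/h
Outlet flows (mol/h): A 115.29, B 663.71
Sensible, products 25→249 °C: 28779 kJ/h
Q = ΔH = 27682 kJ/h = 7.6895 kW
Heat supplied = 7.6895 kW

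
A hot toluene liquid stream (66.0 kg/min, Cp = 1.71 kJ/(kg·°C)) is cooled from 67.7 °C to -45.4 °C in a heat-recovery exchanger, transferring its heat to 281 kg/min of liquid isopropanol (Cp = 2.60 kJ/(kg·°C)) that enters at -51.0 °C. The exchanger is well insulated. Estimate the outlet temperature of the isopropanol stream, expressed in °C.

T_c,out = -33.5 °C

Heat released by hot stream: Q = 66.0 × 1.71 × (67.7 − -45.4) = 12764 kJ/min
Energy balance on cold side (adiabatic exchanger): Q = ṁ_c·Cp_c·(T_c,out − T_c,in)
T_c,out = -51.0 + 12764/(281 × 2.60) = -33.529 °C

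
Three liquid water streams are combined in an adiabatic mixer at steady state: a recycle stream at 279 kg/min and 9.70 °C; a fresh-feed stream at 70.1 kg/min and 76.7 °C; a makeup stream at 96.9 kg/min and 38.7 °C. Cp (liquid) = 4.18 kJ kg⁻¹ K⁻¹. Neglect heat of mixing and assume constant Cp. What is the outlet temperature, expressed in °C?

T_out = 26.5 °C

No heat crosses the boundary, so H_out = H_in.
T_out = Σ ṁᵢCp,ᵢTᵢ / Σ ṁᵢCp,ᵢ
      = 49462 / 1864.3 = 26.531 °C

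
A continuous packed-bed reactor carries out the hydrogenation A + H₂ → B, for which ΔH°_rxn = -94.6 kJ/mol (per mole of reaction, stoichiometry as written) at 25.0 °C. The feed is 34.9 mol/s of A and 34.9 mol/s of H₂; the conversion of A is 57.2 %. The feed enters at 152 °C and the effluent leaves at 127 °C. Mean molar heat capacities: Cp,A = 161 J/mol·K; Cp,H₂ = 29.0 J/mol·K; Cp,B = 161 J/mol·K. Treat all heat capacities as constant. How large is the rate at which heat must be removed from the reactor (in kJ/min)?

Q_out = 127000 kJ/min

Extent of reaction ξ = 0.572 × 34.9 = 19.963 mol/s
Reaction term: ξ·ΔH°_rxn = 19.963 × -94.6 = -1888.5 kJ/s
Sensible, feed 152→25 °C: -842.14 kJ/s
Outlet flows (mol/s): A 14.937, H₂ 14.937, B 19.963
Sensible, products 25→127 °C: 617.31 kJ/s
Q = ΔH = -2113.3 kJ/s = -2113.3 kW
Heat removed = 126800 kJ/min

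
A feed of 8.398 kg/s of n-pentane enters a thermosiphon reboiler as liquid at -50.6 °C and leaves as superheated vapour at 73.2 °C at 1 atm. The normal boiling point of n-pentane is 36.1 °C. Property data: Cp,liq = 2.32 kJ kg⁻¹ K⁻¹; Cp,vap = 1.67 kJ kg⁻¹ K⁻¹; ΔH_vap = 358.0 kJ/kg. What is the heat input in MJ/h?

Q = 18800 MJ/h

liquid -50.6→36.1 °C: 201.14 kJ/kg
vaporisation at 36.1 °C: 358 kJ/kg
vapour 36.1→73.2 °C: 61.957 kJ/kg
Δh = 201.14 + 358 + 61.957 = 621.1 kJ/kg
Q = ṁ·Δh = 8.398 kg/s × 621.1 kJ/kg = 5216 kJ/s
|Q| = 5216 kW = 18778 MJ/h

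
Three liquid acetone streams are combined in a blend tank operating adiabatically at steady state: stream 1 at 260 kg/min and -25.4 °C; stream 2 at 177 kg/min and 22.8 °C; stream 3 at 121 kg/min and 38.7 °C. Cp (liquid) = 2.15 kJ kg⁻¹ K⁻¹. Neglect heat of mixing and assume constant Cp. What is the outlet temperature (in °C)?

T_out = 3.79 °C

Energy balance with Q = 0: Σ ṁᵢCp,ᵢ(T_out − Tᵢ) = 0
Σ ṁᵢCp,ᵢTᵢ = 260×2.15×-25.4 + 177×2.15×22.8 + 121×2.15×38.7 = 4545.7
Σ ṁᵢCp,ᵢ = 260×2.15 + 177×2.15 + 121×2.15 = 1199.7
T_out = 4545.7 / 1199.7 = 3.7891 °C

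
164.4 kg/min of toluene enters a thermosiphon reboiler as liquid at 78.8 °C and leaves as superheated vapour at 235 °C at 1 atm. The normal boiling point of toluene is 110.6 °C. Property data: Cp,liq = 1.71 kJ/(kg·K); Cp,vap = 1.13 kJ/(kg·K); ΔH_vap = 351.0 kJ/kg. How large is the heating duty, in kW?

Q = 1500 kW

liquid 78.8→110.6 °C: 54.378 kJ/kg
vaporisation at 110.6 °C: 351 kJ/kg
vapour 110.6→235 °C: 140.57 kJ/kg
Δh = 54.378 + 351 + 140.57 = 545.95 kJ/kg
Q = ṁ·Δh = 164.4 kg/min × 545.95 kJ/kg = 89754 kJ/min
|Q| = 1495.9 kW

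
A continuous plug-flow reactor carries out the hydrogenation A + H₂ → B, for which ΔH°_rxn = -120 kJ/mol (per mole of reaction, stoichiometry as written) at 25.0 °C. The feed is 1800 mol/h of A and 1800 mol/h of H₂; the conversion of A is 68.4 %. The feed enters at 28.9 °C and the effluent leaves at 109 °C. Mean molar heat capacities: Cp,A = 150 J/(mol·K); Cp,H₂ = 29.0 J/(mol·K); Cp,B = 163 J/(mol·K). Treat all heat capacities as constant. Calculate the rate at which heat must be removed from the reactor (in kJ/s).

Q_out = 34.3 kJ/s

Extent of reaction ξ = 0.684 × 1800 = 1231.2 mol/h
Reaction term: ξ·ΔH°_rxn = 1231.2 × -120 = -147740 kJ/h
Sensible, feed 28.9→25 °C: -1256.6 kJ/h
Outlet flows (mol/h): A 568.8, H₂ 568.8, B 1231.2
Sensible, products 25→109 °C: 25410 kJ/h
Q = ΔH = -123590 kJ/h = -34.331 kW
Heat removed = 34.331 kJ/s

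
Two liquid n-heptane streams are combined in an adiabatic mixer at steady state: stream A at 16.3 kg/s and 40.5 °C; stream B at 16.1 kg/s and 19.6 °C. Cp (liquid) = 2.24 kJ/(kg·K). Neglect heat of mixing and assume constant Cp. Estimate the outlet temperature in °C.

Energy balance with Q = 0: Σ ṁᵢCp,ᵢ(T_out − Tᵢ) = 0
T_out = Σ ṁᵢCp,ᵢTᵢ / Σ ṁᵢCp,ᵢ
      = 2185.6 / 72.576 = 30.115 °C

T_out = 30.1 °C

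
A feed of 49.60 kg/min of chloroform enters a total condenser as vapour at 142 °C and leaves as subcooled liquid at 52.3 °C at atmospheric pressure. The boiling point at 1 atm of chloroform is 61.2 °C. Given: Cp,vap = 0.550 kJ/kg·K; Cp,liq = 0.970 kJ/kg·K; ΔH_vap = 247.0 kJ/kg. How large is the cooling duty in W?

vapour 142→61.2 °C: -44.44 kJ/kg
condensation at 61.2 °C: -247 kJ/kg
liquid 61.2→52.3 °C: -8.633 kJ/kg
Δh = -44.44 + -247 + -8.633 = -300.07 kJ/kg
Q = ṁ·Δh = 49.60 kg/min × -300.07 kJ/kg = -14884 kJ/min
|Q| = 248.06 kW = 248060 W

Q_c = 248000 W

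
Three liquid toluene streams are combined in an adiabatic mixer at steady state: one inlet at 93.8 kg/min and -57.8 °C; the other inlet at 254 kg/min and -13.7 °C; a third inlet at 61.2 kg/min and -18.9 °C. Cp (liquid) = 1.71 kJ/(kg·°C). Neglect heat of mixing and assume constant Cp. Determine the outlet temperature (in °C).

No heat crosses the boundary, so H_out = H_in.
Σ ṁᵢCp,ᵢTᵢ = 93.8×1.71×-57.8 + 254×1.71×-13.7 + 61.2×1.71×-18.9 = -17199
Σ ṁᵢCp,ᵢ = 93.8×1.71 + 254×1.71 + 61.2×1.71 = 699.39
T_out = -17199 / 699.39 = -24.592 °C

T_out = -24.6 °C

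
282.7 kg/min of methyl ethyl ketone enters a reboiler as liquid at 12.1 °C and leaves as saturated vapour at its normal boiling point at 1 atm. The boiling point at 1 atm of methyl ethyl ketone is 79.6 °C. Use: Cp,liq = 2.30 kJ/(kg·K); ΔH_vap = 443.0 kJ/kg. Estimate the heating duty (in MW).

liquid 12.1→79.6 °C: 155.25 kJ/kg
vaporisation at 79.6 °C: 443 kJ/kg
Δh = 155.25 + 443 = 598.25 kJ/kg
Q = ṁ·Δh = 282.7 kg/min × 598.25 kJ/kg = 169130 kJ/min
|Q| = 2818.8 kW = 2.8188 MW

Q = 2.82 MW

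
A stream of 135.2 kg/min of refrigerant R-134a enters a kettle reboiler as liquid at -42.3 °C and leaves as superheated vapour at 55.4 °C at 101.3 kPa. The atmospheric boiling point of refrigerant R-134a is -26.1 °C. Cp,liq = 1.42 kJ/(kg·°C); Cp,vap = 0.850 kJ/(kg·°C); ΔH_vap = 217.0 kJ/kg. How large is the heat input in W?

liquid -42.3→-26.1 °C: 23.004 kJ/kg
vaporisation at -26.1 °C: 217 kJ/kg
vapour -26.1→55.4 °C: 69.275 kJ/kg
Δh = 23.004 + 217 + 69.275 = 309.28 kJ/kg
Q = ṁ·Δh = 135.2 kg/min × 309.28 kJ/kg = 41815 kJ/min
|Q| = 696.91 kW = 696910 W

Q = 697000 W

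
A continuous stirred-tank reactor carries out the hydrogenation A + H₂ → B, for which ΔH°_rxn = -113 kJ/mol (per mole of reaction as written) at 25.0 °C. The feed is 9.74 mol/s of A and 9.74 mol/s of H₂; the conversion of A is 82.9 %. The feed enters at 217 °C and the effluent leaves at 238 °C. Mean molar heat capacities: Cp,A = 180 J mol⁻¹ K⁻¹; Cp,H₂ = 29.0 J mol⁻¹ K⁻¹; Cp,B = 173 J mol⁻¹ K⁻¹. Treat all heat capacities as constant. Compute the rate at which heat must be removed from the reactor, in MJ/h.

Extent of reaction ξ = 0.829 × 9.74 = 8.0745 mol/s
Reaction term: ξ·ΔH°_rxn = 8.0745 × -113 = -912.41 kJ/s
Sensible, feed 217→25 °C: -390.85 kJ/s
Outlet flows (mol/s): A 1.6655, H₂ 1.6655, B 8.0745
Sensible, products 25→238 °C: 371.68 kJ/s
Q = ΔH = -931.58 kJ/s = -931.58 kW
Heat removed = 3353.7 MJ/h

Q_out = 3350 MJ/h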